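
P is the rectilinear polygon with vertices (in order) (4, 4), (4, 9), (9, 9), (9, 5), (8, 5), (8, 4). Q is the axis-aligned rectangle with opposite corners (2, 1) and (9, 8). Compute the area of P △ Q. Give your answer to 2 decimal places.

|P| = 24, |Q| = 49, |P∩Q| = 19.
|P △ Q| = |P| + |Q| − 2·|P∩Q| = 24 + 49 − 38 = 35.00.

35.00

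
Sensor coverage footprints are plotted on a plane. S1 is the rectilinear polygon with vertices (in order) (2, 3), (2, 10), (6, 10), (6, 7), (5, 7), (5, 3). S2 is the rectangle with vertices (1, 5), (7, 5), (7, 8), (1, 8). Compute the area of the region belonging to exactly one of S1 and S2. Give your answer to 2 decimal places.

22.00

|S1| = 24, |S2| = 18, |S1∩S2| = 10.
|S1 △ S2| = |S1| + |S2| − 2·|S1∩S2| = 24 + 18 − 20 = 22.00.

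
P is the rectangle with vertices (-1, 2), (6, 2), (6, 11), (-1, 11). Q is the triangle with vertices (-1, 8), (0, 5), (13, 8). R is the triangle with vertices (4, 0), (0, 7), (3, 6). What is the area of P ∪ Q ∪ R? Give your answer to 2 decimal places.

By inclusion–exclusion:
Individual areas: |P| = 63, |Q| = 21, |R| = 8.5.
|P∩Q| = 15.3462.
|P∩R| = 7.6905.
|Q∩R| = 2.4594.
|P∩Q∩R| = 2.4594.
|P ∪ Q ∪ R| = 92.5 − 25.4961 + 2.4594 = 69.46.

69.46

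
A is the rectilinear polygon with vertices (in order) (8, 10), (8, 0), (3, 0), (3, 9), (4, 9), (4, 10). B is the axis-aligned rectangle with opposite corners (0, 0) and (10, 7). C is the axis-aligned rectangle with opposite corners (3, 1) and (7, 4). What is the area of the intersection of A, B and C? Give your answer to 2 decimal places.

The intersection is the polygon with vertices (3,4), (7,4), (7,1), (3,1).
By the shoelace formula its area is 12.00.

12.00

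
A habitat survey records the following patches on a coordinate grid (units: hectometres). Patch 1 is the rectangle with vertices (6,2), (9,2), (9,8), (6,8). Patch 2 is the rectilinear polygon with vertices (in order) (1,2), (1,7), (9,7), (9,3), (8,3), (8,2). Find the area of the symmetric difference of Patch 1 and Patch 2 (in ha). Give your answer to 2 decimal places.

29.00

|Patch 1| = 18, |Patch 2| = 39, |Patch 1∩Patch 2| = 14.
|Patch 1 △ Patch 2| = |Patch 1| + |Patch 2| − 2·|Patch 1∩Patch 2| = 18 + 39 − 28 = 29.00.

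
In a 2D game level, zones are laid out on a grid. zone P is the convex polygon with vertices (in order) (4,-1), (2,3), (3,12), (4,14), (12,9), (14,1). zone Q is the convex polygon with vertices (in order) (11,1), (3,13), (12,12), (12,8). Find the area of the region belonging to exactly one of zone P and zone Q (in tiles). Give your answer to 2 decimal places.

86.20

|zone P| = 120.5, |zone Q| = 52, |zone P∩zone Q| = 43.1493.
|zone P △ zone Q| = |zone P| + |zone Q| − 2·|zone P∩zone Q| = 120.5 + 52 − 86.2985 = 86.20.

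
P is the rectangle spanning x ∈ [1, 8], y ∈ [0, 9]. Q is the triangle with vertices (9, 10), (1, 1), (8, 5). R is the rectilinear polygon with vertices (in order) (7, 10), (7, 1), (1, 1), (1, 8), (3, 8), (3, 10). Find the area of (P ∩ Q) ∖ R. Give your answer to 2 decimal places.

|P ∩ Q| = 13.5625.
|(P ∩ Q) ∩ R| = 9.9643.
|(P ∩ Q) ∖ R| = 13.5625 − 9.9643 = 3.60.

3.60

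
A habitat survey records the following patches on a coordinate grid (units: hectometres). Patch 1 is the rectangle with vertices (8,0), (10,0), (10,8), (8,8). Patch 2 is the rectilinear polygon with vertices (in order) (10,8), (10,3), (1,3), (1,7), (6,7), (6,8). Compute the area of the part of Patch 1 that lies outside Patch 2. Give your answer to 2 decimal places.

6.00

|Patch 1| = 16, |Patch 1∩Patch 2| = 10.
|Patch 1 ∖ Patch 2| = |Patch 1| − |Patch 1∩Patch 2| = 16 − 10 = 6.00.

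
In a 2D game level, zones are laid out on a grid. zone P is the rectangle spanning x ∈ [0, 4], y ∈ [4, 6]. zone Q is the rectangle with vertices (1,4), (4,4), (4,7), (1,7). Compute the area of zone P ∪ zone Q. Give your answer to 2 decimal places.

By inclusion–exclusion:
Individual areas: |zone P| = 8, |zone Q| = 9.
|zone P∩zone Q|: x∈[1,4], y∈[4,6] → 3·2 = 6.
|zone P ∪ zone Q| = 17 − 6 = 11.00.

11.00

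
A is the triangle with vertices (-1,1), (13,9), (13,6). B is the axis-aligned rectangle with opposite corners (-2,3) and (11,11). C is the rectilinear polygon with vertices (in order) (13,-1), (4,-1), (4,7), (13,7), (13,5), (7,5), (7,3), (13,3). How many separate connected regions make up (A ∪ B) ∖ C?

2

(A ∪ B) ∖ C splits into 2 disjoint pieces (area 80.8929, area 8).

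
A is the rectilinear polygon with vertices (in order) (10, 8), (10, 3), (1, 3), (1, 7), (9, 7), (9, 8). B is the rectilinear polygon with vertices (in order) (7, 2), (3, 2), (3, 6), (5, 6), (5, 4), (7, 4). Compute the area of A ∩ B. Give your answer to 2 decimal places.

The intersection is the polygon with vertices (3,3), (3,6), (5,6), (5,4), (7,4), (7,3).
By the shoelace formula its area is 8.00.

8.00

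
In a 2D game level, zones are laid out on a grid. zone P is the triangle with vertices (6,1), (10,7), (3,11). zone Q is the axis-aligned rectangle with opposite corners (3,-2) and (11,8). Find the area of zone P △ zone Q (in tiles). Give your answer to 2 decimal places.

|zone P| = 29, |zone Q| = 80, |zone P∩zone Q| = 22.475.
|zone P △ zone Q| = |zone P| + |zone Q| − 2·|zone P∩zone Q| = 29 + 80 − 44.95 = 64.05.

64.05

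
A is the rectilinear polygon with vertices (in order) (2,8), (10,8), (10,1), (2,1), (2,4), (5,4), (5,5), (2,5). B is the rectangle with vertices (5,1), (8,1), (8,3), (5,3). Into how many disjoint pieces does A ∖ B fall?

1

A ∖ B is a single connected region.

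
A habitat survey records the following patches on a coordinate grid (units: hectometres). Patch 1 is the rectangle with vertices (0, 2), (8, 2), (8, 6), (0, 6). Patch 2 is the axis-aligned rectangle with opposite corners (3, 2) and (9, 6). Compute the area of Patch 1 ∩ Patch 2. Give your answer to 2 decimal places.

20.00

|Patch 1∩Patch 2|: x∈[3,8], y∈[2,6] → 5·4 = 20.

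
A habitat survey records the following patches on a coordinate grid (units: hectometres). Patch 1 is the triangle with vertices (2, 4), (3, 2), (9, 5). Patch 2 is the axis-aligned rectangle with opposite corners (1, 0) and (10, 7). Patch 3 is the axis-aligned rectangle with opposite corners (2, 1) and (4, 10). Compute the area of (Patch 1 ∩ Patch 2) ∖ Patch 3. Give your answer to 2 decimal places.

4.46

|Patch 1 ∩ Patch 2| = 7.5.
|(Patch 1 ∩ Patch 2) ∩ Patch 3| = 3.0357.
|(Patch 1 ∩ Patch 2) ∖ Patch 3| = 7.5 − 3.0357 = 4.46.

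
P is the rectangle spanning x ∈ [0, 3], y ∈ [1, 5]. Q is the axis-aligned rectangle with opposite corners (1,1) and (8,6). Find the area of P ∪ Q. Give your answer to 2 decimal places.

By inclusion–exclusion:
Individual areas: |P| = 12, |Q| = 35.
|P∩Q|: x∈[1,3], y∈[1,5] → 2·4 = 8.
|P ∪ Q| = 47 − 8 = 39.00.

39.00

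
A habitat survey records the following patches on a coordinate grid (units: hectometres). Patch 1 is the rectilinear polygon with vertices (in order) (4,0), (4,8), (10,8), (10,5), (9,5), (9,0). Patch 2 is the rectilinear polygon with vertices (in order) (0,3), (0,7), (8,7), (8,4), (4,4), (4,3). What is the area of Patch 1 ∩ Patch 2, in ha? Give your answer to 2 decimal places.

12.00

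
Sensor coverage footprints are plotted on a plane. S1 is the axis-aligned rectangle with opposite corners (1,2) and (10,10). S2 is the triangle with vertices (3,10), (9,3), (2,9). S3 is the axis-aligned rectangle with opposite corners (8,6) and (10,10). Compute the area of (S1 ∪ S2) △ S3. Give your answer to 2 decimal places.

|S1 ∪ S2| = 72.
|(S1 ∪ S2) ∩ S3| = 8.
|(S1 ∪ S2) △ S3| = 72 + 8 − 16 = 64.00.

64.00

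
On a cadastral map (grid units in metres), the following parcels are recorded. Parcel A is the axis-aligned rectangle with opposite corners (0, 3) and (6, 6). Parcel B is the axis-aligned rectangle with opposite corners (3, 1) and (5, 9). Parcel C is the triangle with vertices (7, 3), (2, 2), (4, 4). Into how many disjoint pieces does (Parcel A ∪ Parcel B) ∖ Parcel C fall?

(Parcel A ∪ Parcel B) ∖ Parcel C splits into 2 disjoint pieces (area 22.1667, area 2.8).

2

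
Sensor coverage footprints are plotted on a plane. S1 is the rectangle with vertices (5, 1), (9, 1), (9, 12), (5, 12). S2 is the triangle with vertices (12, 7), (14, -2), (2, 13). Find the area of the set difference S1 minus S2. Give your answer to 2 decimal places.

31.00

|S1| = 44, |S1∩S2| = 13.
|S1 ∖ S2| = |S1| − |S1∩S2| = 44 − 13 = 31.00.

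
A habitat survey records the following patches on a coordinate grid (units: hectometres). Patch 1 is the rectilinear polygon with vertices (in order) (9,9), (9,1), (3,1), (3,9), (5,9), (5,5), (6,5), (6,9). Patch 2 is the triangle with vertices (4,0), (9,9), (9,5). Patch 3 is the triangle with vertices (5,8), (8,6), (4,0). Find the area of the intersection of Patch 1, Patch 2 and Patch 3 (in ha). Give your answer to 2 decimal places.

2.05

The intersection is the polygon with vertices (4.556,1), (7.513,6.324), (8,6), (4.667,1).
By the shoelace formula its area is 2.05.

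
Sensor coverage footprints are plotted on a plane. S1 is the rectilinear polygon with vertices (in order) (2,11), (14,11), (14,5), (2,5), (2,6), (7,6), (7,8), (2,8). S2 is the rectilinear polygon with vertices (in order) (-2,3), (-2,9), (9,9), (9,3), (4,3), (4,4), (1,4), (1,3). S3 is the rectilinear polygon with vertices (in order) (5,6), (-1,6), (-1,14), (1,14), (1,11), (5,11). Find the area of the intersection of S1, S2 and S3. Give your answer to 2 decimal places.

3.00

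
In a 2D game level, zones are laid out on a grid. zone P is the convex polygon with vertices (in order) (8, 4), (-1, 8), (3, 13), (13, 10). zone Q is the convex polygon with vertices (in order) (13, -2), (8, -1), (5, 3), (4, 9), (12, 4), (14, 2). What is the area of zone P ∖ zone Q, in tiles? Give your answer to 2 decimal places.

55.78

|zone P| = 68, |zone P∩zone Q| = 12.2223.
|zone P ∖ zone Q| = |zone P| − |zone P∩zone Q| = 68 − 12.2223 = 55.78.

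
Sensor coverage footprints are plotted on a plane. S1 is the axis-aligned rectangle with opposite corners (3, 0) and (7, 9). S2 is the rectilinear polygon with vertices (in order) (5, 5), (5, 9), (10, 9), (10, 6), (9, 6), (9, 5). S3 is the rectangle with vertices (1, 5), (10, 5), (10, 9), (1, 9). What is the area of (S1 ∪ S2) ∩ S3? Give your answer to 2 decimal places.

27.00

|S1 ∪ S2| = 47.
|(S1 ∪ S2) ∩ S3| = 27.00.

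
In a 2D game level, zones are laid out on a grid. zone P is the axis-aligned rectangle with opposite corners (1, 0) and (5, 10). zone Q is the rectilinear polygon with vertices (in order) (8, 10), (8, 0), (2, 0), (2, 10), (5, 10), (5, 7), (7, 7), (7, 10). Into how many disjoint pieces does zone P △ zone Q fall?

zone P △ zone Q splits into 2 disjoint pieces (area 24, area 10).

2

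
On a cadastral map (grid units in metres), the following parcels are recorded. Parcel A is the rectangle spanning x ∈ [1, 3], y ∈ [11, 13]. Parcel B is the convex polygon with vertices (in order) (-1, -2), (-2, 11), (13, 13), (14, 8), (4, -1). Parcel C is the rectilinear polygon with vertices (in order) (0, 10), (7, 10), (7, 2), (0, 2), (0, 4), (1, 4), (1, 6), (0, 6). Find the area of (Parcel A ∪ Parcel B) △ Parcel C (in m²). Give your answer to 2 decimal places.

|Parcel A ∪ Parcel B| = 161.4333.
|(Parcel A ∪ Parcel B) ∩ Parcel C| = 54.
|(Parcel A ∪ Parcel B) △ Parcel C| = 161.4333 + 54 − 108 = 107.43.

107.43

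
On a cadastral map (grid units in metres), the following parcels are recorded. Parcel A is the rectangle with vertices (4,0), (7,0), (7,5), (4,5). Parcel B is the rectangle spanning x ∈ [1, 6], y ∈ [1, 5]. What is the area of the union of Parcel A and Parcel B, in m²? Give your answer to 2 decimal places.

By inclusion–exclusion:
Individual areas: |Parcel A| = 15, |Parcel B| = 20.
|Parcel A∩Parcel B|: x∈[4,6], y∈[1,5] → 2·4 = 8.
|Parcel A ∪ Parcel B| = 35 − 8 = 27.00.

27.00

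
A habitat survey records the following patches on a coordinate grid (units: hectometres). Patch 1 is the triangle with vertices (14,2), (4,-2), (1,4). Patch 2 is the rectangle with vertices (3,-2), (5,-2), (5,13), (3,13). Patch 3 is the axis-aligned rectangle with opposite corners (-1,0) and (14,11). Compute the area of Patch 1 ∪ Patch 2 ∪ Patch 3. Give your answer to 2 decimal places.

176.20

By inclusion–exclusion:
Individual areas: |Patch 1| = 36, |Patch 2| = 30, |Patch 3| = 165.
|Patch 1∩Patch 2| = 9.8769.
|Patch 1∩Patch 3| = 30.
|Patch 2∩Patch 3|: x∈[3,5], y∈[0,11] → 2·11 = 22.
|Patch 1∩Patch 2∩Patch 3| = 7.0769.
|Patch 1 ∪ Patch 2 ∪ Patch 3| = 231 − 61.8769 + 7.0769 = 176.20.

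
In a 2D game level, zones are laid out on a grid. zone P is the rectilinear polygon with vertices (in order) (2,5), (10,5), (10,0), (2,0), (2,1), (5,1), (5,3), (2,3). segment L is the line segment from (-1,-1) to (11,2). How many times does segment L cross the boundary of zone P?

The segment meets the boundary at (10,1.75), (3,0).

2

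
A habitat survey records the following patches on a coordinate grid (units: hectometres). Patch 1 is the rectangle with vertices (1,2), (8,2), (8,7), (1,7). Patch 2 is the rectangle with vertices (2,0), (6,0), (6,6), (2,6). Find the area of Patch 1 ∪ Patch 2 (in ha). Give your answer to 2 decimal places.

By inclusion–exclusion:
Individual areas: |Patch 1| = 35, |Patch 2| = 24.
|Patch 1∩Patch 2|: x∈[2,6], y∈[2,6] → 4·4 = 16.
|Patch 1 ∪ Patch 2| = 59 − 16 = 43.00.

43.00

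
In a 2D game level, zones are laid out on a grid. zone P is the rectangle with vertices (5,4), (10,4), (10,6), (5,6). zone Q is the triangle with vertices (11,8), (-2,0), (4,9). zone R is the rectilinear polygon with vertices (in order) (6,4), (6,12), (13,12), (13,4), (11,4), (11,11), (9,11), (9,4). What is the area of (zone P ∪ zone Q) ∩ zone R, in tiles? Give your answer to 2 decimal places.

|zone P ∪ zone Q| = 42.1731.
|(zone P ∪ zone Q) ∩ zone R| = 13.02.

13.02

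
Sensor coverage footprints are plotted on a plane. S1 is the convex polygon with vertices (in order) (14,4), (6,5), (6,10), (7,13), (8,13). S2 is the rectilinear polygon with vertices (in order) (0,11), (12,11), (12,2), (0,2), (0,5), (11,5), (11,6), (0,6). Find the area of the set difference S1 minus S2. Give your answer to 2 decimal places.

11.75

|S1| = 39.5, |S1∩S2| = 27.75.
|S1 ∖ S2| = |S1| − |S1∩S2| = 39.5 − 27.75 = 11.75.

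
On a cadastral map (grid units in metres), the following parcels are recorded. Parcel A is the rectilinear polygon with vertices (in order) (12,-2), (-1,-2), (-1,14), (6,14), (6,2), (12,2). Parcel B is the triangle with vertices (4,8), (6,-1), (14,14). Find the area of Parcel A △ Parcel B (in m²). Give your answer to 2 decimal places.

161.80

|Parcel A| = 136, |Parcel B| = 51, |Parcel A∩Parcel B| = 12.6.
|Parcel A △ Parcel B| = |Parcel A| + |Parcel B| − 2·|Parcel A∩Parcel B| = 136 + 51 − 25.2 = 161.80.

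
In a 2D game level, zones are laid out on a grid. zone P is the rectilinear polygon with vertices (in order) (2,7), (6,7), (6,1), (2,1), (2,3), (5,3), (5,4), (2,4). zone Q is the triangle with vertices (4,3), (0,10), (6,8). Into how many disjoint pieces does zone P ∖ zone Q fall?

2

zone P ∖ zone Q splits into 2 disjoint pieces (area 12, area 1.7857).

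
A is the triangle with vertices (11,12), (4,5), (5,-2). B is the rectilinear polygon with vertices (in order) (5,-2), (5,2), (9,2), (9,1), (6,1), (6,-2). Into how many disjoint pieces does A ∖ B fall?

A ∖ B splits into 2 disjoint pieces (area 24.5714, area 0.0952).

2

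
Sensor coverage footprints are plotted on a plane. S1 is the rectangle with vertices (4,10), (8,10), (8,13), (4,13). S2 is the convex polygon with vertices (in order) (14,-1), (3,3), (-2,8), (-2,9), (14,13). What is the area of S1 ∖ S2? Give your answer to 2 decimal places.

|S1| = 12, |S1∩S2| = 4.
|S1 ∖ S2| = |S1| − |S1∩S2| = 12 − 4 = 8.00.

8.00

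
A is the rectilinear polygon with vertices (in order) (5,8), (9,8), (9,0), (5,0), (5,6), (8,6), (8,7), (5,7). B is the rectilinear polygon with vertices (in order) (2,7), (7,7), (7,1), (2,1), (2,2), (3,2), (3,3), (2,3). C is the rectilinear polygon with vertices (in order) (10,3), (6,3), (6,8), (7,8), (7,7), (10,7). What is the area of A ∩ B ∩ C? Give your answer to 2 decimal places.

3.00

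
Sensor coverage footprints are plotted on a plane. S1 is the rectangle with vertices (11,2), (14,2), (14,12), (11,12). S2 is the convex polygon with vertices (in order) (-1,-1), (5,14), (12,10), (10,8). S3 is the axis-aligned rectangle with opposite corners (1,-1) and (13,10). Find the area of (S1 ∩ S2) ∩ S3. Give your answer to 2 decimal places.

The region (S1 ∩ S2) ∩ S3 is the polygon with vertices (11,9), (11,10), (12,10).
By the shoelace formula its area is 0.50.

0.50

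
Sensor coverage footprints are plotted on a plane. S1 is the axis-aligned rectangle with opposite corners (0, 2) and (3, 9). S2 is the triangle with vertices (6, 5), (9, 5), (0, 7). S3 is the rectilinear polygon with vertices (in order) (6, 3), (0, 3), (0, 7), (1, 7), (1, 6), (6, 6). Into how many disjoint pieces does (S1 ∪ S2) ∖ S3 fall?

(S1 ∪ S2) ∖ S3 splits into 3 disjoint pieces (area 3, area 8.25, area 1).

3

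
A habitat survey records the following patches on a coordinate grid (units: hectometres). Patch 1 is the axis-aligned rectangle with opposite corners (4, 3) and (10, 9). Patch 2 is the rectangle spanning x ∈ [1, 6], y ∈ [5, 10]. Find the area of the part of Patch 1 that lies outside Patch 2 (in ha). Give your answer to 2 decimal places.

28.00

|Patch 1∩Patch 2|: x∈[4,6], y∈[5,9] → 2·4 = 8.
|Patch 1| = 36.
|Patch 1 ∖ Patch 2| = |Patch 1| − |Patch 1∩Patch 2| = 36 − 8 = 28.00.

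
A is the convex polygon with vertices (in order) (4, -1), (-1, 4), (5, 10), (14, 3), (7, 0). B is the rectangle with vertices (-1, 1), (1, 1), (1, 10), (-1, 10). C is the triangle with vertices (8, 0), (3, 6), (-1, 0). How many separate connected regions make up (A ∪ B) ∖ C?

2

(A ∪ B) ∖ C splits into 2 disjoint pieces (area 72.8246, area 2).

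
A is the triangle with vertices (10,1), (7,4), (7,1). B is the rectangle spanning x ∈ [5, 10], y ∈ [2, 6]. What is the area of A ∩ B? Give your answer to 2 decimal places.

2.00

The intersection is the polygon with vertices (7,4), (9,2), (7,2).
By the shoelace formula its area is 2.00.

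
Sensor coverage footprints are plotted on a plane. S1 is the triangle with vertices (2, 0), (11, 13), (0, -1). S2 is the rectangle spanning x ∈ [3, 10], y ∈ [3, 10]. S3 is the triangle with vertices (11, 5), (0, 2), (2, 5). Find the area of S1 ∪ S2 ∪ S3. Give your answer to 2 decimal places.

By inclusion–exclusion:
Individual areas: |S1| = 8.5, |S2| = 49, |S3| = 13.5.
|S1∩S2| = 4.25.
|S1∩S3| = 1.7006.
|S2∩S3| = 8.5303.
|S1∩S2∩S3| = 1.653.
|S1 ∪ S2 ∪ S3| = 71 − 14.4809 + 1.653 = 58.17.

58.17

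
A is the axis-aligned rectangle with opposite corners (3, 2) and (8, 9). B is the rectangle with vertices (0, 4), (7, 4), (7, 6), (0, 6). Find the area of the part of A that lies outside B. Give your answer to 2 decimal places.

|A∩B|: x∈[3,7], y∈[4,6] → 4·2 = 8.
|A| = 35.
|A ∖ B| = |A| − |A∩B| = 35 − 8 = 27.00.

27.00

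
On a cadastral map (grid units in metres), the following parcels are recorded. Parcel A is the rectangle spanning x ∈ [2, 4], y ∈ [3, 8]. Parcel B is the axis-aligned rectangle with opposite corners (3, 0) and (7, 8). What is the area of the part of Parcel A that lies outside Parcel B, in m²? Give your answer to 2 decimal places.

|Parcel A∩Parcel B|: x∈[3,4], y∈[3,8] → 1·5 = 5.
|Parcel A| = 10.
|Parcel A ∖ Parcel B| = |Parcel A| − |Parcel A∩Parcel B| = 10 − 5 = 5.00.

5.00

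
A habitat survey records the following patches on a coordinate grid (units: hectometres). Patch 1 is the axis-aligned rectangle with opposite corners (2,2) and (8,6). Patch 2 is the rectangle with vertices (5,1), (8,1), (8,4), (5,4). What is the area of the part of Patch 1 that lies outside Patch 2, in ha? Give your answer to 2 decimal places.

18.00

|Patch 1∩Patch 2|: x∈[5,8], y∈[2,4] → 3·2 = 6.
|Patch 1| = 24.
|Patch 1 ∖ Patch 2| = |Patch 1| − |Patch 1∩Patch 2| = 24 − 6 = 18.00.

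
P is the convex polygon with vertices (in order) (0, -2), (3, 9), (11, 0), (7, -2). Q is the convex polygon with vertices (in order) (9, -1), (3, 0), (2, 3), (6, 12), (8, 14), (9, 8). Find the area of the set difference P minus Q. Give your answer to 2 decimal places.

|P| = 64.5, |P∩Q| = 37.2917.
|P ∖ Q| = |P| − |P∩Q| = 64.5 − 37.2917 = 27.21.

27.21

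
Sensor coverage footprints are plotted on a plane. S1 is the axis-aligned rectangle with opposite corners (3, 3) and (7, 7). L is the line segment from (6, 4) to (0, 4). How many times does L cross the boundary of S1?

1

The segment meets the boundary at (3,4).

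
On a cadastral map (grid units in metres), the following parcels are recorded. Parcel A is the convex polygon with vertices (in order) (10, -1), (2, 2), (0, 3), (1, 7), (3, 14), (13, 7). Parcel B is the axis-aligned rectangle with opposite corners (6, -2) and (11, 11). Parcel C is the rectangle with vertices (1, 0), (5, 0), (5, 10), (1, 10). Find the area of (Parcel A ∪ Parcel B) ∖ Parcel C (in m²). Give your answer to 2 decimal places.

|Parcel A ∪ Parcel B| = 127.1619.
|(Parcel A ∪ Parcel B) ∩ Parcel C| = 32.1518.
|(Parcel A ∪ Parcel B) ∖ Parcel C| = 127.1619 − 32.1518 = 95.01.

95.01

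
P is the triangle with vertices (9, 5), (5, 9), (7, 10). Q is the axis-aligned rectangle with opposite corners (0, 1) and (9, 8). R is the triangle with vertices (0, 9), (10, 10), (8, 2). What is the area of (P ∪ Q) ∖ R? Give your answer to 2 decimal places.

38.56

|P ∪ Q| = 66.3.
|(P ∪ Q) ∩ R| = 27.7416.
|(P ∪ Q) ∖ R| = 66.3 − 27.7416 = 38.56.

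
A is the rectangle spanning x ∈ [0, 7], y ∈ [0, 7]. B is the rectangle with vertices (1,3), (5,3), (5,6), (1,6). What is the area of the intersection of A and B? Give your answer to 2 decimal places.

|A∩B|: x∈[1,5], y∈[3,6] → 4·3 = 12.

12.00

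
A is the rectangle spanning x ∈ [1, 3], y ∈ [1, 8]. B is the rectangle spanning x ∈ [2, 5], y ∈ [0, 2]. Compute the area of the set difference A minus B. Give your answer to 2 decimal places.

|A∩B|: x∈[2,3], y∈[1,2] → 1·1 = 1.
|A| = 14.
|A ∖ B| = |A| − |A∩B| = 14 − 1 = 13.00.

13.00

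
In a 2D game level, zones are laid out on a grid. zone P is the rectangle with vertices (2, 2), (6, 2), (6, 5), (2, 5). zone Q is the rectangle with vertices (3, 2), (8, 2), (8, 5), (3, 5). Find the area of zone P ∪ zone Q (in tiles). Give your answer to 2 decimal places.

18.00

By inclusion–exclusion:
Individual areas: |zone P| = 12, |zone Q| = 15.
|zone P∩zone Q|: x∈[3,6], y∈[2,5] → 3·3 = 9.
|zone P ∪ zone Q| = 27 − 9 = 18.00.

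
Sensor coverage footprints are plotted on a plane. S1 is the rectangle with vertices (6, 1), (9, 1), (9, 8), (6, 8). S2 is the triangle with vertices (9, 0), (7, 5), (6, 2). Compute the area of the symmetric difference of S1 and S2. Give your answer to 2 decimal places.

|S1| = 21, |S2| = 5.5, |S1∩S2| = 4.95.
|S1 △ S2| = |S1| + |S2| − 2·|S1∩S2| = 21 + 5.5 − 9.9 = 16.60.

16.60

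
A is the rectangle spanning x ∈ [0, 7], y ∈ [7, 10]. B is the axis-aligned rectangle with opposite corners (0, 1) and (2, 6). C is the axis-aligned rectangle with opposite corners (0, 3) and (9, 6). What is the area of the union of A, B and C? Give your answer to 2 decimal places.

52.00

By inclusion–exclusion:
Individual areas: |A| = 21, |B| = 10, |C| = 27.
|A∩B| = 0 (no overlap).
|A∩C| = 0 (no overlap).
|B∩C|: x∈[0,2], y∈[3,6] → 2·3 = 6.
|A∩B∩C| = 0.
|A ∪ B ∪ C| = 58 − 6 + 0 = 52.00.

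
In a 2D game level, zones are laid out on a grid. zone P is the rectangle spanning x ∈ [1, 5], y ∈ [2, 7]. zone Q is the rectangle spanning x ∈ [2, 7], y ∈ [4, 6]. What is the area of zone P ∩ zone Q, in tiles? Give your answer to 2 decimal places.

|zone P∩zone Q|: x∈[2,5], y∈[4,6] → 3·2 = 6.

6.00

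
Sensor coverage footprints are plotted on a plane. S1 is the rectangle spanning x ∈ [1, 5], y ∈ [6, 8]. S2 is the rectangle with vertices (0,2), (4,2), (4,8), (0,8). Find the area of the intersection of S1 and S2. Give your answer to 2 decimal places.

6.00

|S1∩S2|: x∈[1,4], y∈[6,8] → 3·2 = 6.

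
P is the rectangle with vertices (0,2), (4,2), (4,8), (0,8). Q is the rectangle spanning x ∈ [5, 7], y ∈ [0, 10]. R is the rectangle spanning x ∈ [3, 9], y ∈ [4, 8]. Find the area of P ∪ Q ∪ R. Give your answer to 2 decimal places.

By inclusion–exclusion:
Individual areas: |P| = 24, |Q| = 20, |R| = 24.
|P∩Q| = 0 (no overlap).
|P∩R|: x∈[3,4], y∈[4,8] → 1·4 = 4.
|Q∩R|: x∈[5,7], y∈[4,8] → 2·4 = 8.
|P∩Q∩R| = 0.
|P ∪ Q ∪ R| = 68 − 12 + 0 = 56.00.

56.00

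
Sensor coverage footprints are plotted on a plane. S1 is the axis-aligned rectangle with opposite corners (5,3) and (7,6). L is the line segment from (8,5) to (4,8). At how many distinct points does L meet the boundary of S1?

2

The segment meets the boundary at (6.667,6), (7,5.75).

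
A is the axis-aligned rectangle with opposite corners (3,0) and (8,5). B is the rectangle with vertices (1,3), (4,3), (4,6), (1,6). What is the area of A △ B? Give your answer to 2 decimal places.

|A∩B|: x∈[3,4], y∈[3,5] → 1·2 = 2.
|A △ B| = |A| + |B| − 2·|A∩B| = 25 + 9 − 4 = 30.00.

30.00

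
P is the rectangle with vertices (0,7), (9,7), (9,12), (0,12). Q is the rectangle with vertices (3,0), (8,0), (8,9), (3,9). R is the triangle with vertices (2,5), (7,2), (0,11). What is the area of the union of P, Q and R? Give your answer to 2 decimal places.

82.97

By inclusion–exclusion:
Individual areas: |P| = 45, |Q| = 45, |R| = 12.
|P∩Q|: x∈[3,8], y∈[7,9] → 5·2 = 10.
|P∩R| = 3.5556.
|Q∩R| = 5.4857.
|P∩Q∩R| = 0.0079.
|P ∪ Q ∪ R| = 102 − 19.0413 + 0.0079 = 82.97.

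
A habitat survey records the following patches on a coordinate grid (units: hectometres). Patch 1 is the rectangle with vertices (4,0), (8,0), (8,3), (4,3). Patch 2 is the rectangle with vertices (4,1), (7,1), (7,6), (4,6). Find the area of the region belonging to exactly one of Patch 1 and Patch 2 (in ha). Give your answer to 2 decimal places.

15.00

|Patch 1∩Patch 2|: x∈[4,7], y∈[1,3] → 3·2 = 6.
|Patch 1 △ Patch 2| = |Patch 1| + |Patch 2| − 2·|Patch 1∩Patch 2| = 12 + 15 − 12 = 15.00.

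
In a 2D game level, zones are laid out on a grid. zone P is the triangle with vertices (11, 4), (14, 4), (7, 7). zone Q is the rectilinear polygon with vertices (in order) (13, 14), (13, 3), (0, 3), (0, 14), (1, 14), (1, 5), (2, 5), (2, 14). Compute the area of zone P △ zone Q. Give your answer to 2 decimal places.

129.93

|zone P| = 4.5, |zone Q| = 134, |zone P∩zone Q| = 4.2857.
|zone P △ zone Q| = |zone P| + |zone Q| − 2·|zone P∩zone Q| = 4.5 + 134 − 8.5714 = 129.93.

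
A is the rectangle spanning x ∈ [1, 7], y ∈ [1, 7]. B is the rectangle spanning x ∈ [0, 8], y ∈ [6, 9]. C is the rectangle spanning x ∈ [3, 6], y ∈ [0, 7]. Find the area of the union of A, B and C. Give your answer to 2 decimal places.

57.00

By inclusion–exclusion:
Individual areas: |A| = 36, |B| = 24, |C| = 21.
|A∩B|: x∈[1,7], y∈[6,7] → 6·1 = 6.
|A∩C|: x∈[3,6], y∈[1,7] → 3·6 = 18.
|B∩C|: x∈[3,6], y∈[6,7] → 3·1 = 3.
|A∩B∩C| = 3.
|A ∪ B ∪ C| = 81 − 27 + 3 = 57.00.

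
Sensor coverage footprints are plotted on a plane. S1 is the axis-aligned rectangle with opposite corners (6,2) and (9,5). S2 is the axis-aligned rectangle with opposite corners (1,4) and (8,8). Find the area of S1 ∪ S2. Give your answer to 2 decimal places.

35.00

By inclusion–exclusion:
Individual areas: |S1| = 9, |S2| = 28.
|S1∩S2|: x∈[6,8], y∈[4,5] → 2·1 = 2.
|S1 ∪ S2| = 37 − 2 = 35.00.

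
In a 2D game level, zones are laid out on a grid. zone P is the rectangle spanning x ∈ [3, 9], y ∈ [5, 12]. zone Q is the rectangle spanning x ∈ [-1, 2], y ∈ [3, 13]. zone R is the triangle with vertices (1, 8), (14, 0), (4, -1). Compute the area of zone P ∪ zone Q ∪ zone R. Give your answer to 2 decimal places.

By inclusion–exclusion:
Individual areas: |zone P| = 42, |zone Q| = 30, |zone R| = 46.5.
|zone P∩zone Q| = 0 (no overlap).
|zone P∩zone R| = 2.5433.
|zone Q∩zone R| = 1.1923.
|zone P∩zone Q∩zone R| = 0.
|zone P ∪ zone Q ∪ zone R| = 118.5 − 3.7356 + 0 = 114.76.

114.76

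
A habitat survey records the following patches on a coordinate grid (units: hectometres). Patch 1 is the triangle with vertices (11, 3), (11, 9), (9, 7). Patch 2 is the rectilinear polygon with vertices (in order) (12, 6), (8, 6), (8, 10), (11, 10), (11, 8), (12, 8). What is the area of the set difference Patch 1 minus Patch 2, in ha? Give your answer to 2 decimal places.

2.25

|Patch 1| = 6, |Patch 1∩Patch 2| = 3.75.
|Patch 1 ∖ Patch 2| = |Patch 1| − |Patch 1∩Patch 2| = 6 − 3.75 = 2.25.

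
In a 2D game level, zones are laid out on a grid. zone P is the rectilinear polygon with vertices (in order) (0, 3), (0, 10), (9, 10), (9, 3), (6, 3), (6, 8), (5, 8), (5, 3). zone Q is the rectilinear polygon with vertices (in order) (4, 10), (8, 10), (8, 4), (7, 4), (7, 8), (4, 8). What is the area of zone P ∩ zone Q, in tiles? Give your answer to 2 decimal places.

The intersection is the polygon with vertices (8,10), (8,4), (7,4), (7,8), (6,8), (5,8), (4,8), (4,10).
By the shoelace formula its area is 12.00.

12.00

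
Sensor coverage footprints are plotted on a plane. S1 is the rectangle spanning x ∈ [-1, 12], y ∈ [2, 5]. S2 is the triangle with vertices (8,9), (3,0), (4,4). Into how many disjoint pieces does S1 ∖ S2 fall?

S1 ∖ S2 splits into 2 disjoint pieces (area 21.1667, area 14.9).

2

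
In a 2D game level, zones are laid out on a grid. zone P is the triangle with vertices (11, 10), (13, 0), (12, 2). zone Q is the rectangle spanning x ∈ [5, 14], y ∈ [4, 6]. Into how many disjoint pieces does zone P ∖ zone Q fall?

zone P ∖ zone Q splits into 2 disjoint pieces (area 0.6, area 1.65).

2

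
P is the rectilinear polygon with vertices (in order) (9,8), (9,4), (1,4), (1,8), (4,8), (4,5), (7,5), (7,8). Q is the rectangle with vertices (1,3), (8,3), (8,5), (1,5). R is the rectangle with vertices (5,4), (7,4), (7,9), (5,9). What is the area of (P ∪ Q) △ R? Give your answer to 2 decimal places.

|P ∪ Q| = 30.
|(P ∪ Q) ∩ R| = 2.
|(P ∪ Q) △ R| = 30 + 10 − 4 = 36.00.

36.00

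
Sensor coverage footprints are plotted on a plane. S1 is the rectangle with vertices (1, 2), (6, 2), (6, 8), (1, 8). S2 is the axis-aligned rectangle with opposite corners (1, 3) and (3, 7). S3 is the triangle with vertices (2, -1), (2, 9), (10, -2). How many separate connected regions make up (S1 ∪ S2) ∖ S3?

2

(S1 ∪ S2) ∖ S3 splits into 2 disjoint pieces (area 6, area 7.3636).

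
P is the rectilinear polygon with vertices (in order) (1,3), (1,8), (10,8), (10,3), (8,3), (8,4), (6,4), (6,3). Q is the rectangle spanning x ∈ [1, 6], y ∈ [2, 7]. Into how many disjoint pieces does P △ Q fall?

P △ Q splits into 2 disjoint pieces (area 23, area 5).

2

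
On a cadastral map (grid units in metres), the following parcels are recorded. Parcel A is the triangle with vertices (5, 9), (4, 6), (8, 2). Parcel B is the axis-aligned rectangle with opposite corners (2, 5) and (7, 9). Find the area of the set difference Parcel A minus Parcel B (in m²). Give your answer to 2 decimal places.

|Parcel A| = 8, |Parcel A∩Parcel B| = 5.4286.
|Parcel A ∖ Parcel B| = |Parcel A| − |Parcel A∩Parcel B| = 8 − 5.4286 = 2.57.

2.57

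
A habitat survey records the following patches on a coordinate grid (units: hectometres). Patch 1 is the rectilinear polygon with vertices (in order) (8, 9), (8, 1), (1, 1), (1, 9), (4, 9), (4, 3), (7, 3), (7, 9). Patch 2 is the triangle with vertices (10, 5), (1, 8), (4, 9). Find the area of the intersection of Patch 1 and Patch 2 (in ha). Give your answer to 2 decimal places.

3.83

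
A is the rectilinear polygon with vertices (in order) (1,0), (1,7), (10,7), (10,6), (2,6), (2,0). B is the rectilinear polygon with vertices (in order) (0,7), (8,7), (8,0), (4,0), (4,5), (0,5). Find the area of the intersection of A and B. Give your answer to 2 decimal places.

The intersection is the polygon with vertices (1,7), (8,7), (8,6), (2,6), (2,5), (1,5).
By the shoelace formula its area is 8.00.

8.00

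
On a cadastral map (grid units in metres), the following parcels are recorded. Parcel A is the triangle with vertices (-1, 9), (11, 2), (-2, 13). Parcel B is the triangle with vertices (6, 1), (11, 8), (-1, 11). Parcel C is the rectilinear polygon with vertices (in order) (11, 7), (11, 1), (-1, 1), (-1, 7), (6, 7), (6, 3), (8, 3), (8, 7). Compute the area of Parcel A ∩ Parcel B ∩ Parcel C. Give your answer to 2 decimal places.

3.49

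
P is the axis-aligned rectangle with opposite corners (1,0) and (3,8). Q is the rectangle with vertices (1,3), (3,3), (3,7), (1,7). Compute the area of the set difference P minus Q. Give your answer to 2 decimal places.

|P∩Q|: x∈[1,3], y∈[3,7] → 2·4 = 8.
|P| = 16.
|P ∖ Q| = |P| − |P∩Q| = 16 − 8 = 8.00.

8.00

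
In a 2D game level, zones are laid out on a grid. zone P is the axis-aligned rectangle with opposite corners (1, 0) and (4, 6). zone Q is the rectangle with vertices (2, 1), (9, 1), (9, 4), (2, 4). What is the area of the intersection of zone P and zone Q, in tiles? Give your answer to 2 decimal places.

6.00

|zone P∩zone Q|: x∈[2,4], y∈[1,4] → 2·3 = 6.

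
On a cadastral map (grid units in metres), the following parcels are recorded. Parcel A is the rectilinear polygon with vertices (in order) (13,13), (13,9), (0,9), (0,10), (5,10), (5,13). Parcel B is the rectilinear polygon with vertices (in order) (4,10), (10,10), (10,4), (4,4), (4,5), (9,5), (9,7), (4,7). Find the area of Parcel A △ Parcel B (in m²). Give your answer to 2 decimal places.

51.00

|Parcel A| = 37, |Parcel B| = 26, |Parcel A∩Parcel B| = 6.
|Parcel A △ Parcel B| = |Parcel A| + |Parcel B| − 2·|Parcel A∩Parcel B| = 37 + 26 − 12 = 51.00.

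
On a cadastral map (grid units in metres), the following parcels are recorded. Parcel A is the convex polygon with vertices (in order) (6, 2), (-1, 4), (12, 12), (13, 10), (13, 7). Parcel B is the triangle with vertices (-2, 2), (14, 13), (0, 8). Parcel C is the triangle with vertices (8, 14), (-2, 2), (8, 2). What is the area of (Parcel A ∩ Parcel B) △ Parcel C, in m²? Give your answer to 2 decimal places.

54.76

|Parcel A ∩ Parcel B| = 10.1099.
|(Parcel A ∩ Parcel B) ∩ Parcel C| = 7.6748.
|(Parcel A ∩ Parcel B) △ Parcel C| = 10.1099 + 60 − 15.3496 = 54.76.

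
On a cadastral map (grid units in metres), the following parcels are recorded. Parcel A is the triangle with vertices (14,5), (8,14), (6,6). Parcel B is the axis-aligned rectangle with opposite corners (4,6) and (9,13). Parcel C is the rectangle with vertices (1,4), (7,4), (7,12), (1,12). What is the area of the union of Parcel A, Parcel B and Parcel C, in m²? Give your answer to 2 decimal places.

83.15

By inclusion–exclusion:
Individual areas: |Parcel A| = 33, |Parcel B| = 35, |Parcel C| = 48.
|Parcel A∩Parcel B| = 14.7917.
|Parcel A∩Parcel C| = 2.0625.
|Parcel B∩Parcel C|: x∈[4,7], y∈[6,12] → 3·6 = 18.
|Parcel A∩Parcel B∩Parcel C| = 2.
|Parcel A ∪ Parcel B ∪ Parcel C| = 116 − 34.8542 + 2 = 83.15.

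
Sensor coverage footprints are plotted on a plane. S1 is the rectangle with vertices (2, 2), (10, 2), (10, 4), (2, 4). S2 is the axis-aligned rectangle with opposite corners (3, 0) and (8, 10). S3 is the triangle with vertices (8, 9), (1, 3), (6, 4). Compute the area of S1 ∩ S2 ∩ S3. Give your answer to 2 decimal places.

0.90

The intersection is the polygon with vertices (3,4), (6,4), (3,3.4).
By the shoelace formula its area is 0.90.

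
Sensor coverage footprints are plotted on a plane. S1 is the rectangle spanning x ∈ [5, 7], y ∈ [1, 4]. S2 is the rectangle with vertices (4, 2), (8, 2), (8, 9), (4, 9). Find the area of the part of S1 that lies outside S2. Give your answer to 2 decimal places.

|S1∩S2|: x∈[5,7], y∈[2,4] → 2·2 = 4.
|S1| = 6.
|S1 ∖ S2| = |S1| − |S1∩S2| = 6 − 4 = 2.00.

2.00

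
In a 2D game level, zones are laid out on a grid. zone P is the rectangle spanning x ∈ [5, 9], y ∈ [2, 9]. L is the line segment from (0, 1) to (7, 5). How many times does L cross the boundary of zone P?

1

The segment meets the boundary at (5,3.857).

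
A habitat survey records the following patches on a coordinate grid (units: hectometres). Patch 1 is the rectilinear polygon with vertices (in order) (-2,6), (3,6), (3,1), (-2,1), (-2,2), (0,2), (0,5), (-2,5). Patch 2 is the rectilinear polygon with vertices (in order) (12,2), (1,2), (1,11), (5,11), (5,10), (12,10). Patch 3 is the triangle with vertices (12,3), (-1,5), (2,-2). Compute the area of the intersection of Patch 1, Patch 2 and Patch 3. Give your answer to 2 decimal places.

The intersection is the polygon with vertices (3,2), (1,2), (1,4.692), (3,4.385).
By the shoelace formula its area is 5.08.

5.08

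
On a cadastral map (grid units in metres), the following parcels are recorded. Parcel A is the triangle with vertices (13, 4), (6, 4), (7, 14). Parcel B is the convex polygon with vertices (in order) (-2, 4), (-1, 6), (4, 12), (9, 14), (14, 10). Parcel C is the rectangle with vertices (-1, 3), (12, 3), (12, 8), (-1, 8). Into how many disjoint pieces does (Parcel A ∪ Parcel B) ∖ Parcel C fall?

3

(Parcel A ∪ Parcel B) ∖ Parcel C splits into 3 disjoint pieces (area 0.8125, area 47.0936, area 0.8333).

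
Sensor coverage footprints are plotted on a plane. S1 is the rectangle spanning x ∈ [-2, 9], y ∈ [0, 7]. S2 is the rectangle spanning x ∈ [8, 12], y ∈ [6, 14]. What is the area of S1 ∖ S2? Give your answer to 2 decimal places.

|S1∩S2|: x∈[8,9], y∈[6,7] → 1·1 = 1.
|S1| = 77.
|S1 ∖ S2| = |S1| − |S1∩S2| = 77 − 1 = 76.00.

76.00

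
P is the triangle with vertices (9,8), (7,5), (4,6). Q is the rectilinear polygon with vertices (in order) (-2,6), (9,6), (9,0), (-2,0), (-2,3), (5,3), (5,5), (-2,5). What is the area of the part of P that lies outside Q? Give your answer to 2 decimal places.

|P| = 5.5, |P∩Q| = 1.8333.
|P ∖ Q| = |P| − |P∩Q| = 5.5 − 1.8333 = 3.67.

3.67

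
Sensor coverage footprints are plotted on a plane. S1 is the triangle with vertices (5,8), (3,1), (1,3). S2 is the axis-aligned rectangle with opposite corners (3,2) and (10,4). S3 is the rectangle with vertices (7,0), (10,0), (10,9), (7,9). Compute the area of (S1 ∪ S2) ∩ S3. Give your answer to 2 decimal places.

6.00

The region (S1 ∪ S2) ∩ S3 is the polygon with vertices (10,4), (10,2), (7,2), (7,4).
By the shoelace formula its area is 6.00.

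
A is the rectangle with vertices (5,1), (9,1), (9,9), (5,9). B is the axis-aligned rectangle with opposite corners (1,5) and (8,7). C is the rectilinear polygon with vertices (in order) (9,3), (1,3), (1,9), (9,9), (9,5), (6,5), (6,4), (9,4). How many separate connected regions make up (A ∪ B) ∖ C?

2

(A ∪ B) ∖ C splits into 2 disjoint pieces (area 3, area 8).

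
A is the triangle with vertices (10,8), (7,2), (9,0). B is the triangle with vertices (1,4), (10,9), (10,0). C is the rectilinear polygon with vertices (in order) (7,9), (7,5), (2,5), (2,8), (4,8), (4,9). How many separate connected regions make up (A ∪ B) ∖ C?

1

(A ∪ B) ∖ C is a single connected region.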